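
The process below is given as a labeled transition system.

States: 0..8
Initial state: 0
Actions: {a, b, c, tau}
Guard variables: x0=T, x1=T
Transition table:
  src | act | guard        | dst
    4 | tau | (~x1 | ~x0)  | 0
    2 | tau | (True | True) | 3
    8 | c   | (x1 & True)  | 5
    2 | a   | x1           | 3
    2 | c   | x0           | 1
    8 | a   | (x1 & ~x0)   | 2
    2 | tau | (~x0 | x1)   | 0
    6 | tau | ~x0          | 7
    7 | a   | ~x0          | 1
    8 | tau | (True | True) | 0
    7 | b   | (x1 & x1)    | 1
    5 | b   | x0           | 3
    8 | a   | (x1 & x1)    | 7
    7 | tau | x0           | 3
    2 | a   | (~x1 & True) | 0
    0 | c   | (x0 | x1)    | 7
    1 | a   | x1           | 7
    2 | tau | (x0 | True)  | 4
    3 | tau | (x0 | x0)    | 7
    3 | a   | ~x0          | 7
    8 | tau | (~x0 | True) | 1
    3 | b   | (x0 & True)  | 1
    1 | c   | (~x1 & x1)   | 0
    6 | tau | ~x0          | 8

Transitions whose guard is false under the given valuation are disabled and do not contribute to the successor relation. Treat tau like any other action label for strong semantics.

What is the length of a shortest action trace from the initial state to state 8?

Answer: UNREACHABLE

Analysis:
BFS to 8:
  depth 0: {0}
  depth 1: {7}
  depth 2: {1,3}
8 never appears.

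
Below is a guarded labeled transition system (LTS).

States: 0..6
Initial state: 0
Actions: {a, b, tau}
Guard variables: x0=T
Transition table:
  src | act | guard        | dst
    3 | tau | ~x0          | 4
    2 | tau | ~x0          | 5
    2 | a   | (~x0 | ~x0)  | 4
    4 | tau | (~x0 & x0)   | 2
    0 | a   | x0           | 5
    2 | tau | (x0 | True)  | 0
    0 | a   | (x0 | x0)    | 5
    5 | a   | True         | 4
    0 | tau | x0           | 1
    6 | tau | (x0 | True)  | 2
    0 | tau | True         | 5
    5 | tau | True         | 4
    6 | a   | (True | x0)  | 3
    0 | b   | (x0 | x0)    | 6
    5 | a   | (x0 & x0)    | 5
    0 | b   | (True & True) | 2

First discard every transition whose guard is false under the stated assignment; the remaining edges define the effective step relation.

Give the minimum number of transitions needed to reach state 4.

Breadth-first toward 4:
  Layer 0: {0}
  Layer 1: {1,2,5,6}
  Layer 2: {3,4}
4 enters at depth 2; path a·a

Answer: 2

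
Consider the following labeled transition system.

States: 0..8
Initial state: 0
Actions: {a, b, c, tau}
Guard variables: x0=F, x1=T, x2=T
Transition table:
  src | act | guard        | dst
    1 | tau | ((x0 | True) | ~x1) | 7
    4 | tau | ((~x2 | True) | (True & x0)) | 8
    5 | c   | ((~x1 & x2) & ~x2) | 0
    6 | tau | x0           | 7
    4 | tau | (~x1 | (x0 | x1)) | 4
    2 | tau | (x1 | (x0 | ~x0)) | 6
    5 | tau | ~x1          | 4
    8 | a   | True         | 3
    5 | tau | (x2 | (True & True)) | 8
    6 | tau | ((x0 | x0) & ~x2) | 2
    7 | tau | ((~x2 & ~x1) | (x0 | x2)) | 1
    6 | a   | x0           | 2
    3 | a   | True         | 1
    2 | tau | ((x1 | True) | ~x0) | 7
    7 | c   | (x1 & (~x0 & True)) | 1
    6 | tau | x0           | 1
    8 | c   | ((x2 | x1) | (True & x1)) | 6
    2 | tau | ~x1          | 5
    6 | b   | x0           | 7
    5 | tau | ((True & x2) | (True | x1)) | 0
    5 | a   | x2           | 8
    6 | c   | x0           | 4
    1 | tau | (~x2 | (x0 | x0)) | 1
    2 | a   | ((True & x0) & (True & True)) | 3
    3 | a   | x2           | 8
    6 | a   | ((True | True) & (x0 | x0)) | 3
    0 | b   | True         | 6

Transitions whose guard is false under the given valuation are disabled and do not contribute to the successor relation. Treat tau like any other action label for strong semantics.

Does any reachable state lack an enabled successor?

Reach set: {0,6}
  0: b→6  [1 out]
  6: ∅  [no exit]
trace reaching 6: b

Answer: DEADLOCK at state 6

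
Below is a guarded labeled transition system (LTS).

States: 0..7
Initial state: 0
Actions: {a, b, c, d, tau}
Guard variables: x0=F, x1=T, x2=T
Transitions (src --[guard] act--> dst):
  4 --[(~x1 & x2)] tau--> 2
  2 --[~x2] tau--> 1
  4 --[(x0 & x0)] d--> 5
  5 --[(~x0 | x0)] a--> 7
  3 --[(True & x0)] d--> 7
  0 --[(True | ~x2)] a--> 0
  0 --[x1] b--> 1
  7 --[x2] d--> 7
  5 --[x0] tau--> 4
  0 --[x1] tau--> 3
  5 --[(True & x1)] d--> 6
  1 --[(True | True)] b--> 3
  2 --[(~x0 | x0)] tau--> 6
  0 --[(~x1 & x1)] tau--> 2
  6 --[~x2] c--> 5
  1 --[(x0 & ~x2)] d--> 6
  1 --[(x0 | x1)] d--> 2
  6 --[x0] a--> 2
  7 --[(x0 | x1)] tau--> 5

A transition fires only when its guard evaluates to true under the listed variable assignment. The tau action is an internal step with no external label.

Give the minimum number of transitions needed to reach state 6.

Answer: 3

Working:
Layered search for 6:
  L0 = {0}
  L1 = {1,3}
  L2 = {2}
  L3 = {6}
first hit 6 at d=3 via b·d·tau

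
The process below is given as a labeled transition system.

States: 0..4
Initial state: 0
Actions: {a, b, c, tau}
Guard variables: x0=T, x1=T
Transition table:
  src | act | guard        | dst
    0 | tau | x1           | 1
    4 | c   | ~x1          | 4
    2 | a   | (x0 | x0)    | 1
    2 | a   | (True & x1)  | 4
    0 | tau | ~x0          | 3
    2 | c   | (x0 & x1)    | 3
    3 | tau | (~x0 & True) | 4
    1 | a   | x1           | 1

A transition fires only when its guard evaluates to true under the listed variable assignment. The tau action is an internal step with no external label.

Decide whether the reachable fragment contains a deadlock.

Answer: DEADLOCK-FREE

Analysis:
Reach set: {0,1}
  0: tau→1  [1 out]
  1: a→1  [1 out]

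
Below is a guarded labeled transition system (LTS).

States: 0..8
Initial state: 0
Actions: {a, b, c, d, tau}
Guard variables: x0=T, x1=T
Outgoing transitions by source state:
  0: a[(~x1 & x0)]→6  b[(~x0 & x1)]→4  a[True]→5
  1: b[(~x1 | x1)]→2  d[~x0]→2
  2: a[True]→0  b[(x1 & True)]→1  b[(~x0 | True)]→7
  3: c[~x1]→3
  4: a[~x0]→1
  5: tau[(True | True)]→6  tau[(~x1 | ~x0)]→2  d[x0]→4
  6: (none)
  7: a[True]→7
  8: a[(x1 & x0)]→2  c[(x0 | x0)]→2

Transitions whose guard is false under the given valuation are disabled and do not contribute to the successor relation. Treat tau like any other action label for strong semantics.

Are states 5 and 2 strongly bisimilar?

Answer: NOT BISIMILAR

Analysis:
Refine partition for ~:
  P[0] = {{0,1,2,3,4,5,6,7,8}}
  P[1] = {{0,7},{1},{2},{3,4,6},{5},{8}}
  P[2] = {{0},{1},{2},{3,4,6},{5},{7},{8}}
7 equivalence class(es) (converged in 3)
[5]={5}  [2]={2}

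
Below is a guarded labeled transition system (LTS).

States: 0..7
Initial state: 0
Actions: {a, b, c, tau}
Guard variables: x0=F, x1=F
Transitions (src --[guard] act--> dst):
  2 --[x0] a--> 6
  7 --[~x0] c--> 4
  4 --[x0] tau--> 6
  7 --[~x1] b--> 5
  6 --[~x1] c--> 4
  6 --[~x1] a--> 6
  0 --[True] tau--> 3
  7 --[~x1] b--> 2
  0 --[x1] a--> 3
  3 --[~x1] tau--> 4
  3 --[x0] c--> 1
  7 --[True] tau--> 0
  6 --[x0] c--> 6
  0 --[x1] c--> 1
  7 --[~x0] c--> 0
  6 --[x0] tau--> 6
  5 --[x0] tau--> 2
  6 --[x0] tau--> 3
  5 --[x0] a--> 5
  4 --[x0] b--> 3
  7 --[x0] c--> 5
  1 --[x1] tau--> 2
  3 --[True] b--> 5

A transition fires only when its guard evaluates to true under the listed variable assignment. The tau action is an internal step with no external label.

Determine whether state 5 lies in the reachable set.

10 transition(s) survive guard evaluation.
depth 0: {0}
depth 1: {3}  now seen {0,3}
depth 2: {4,5}  now seen {0,3,4,5}
Reachable = {0,3,4,5}
trace reaching 5: tau·b

Answer: REACHABLE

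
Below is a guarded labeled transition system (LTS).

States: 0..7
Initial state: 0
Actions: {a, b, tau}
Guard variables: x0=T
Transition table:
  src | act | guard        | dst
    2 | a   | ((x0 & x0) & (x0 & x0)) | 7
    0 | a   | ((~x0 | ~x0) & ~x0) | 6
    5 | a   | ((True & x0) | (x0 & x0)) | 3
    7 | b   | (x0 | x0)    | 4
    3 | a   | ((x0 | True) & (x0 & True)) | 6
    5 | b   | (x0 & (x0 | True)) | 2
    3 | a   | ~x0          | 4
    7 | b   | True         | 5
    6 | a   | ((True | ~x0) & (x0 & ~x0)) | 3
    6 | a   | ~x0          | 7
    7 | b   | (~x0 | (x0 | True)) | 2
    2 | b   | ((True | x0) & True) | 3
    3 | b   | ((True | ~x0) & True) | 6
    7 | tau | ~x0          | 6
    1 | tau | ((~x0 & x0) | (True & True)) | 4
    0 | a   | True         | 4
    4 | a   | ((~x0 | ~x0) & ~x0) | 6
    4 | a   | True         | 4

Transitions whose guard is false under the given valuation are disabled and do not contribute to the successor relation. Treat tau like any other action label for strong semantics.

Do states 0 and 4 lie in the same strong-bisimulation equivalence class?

Compute ~ classes (split until stable):
  P[0] = {{0,1,2,3,4,5,6,7}}
  P[1] = {{0,4},{1},{2,3,5},{6},{7}}
  P[2] = {{0,4},{1},{2},{3},{5},{6},{7}}
Fixed point at round 3; 7 class(es).
class of 0: {0,4}; class of 4: {0,4}

Answer: BISIMILAR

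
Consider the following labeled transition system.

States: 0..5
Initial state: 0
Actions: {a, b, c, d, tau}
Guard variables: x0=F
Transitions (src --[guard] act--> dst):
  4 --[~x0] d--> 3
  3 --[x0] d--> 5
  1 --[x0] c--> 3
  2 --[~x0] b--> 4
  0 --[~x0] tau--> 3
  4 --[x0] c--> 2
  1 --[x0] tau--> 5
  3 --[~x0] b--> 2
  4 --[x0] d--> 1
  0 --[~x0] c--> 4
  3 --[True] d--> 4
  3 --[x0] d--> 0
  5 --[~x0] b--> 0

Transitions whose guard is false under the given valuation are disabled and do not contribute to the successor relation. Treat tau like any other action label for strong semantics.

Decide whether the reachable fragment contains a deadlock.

R = {0,2,3,4}
  0: c→4  tau→3  [deg 2]
  2: b→4  [deg 1]
  3: b→2  d→4  [deg 2]
  4: d→3  [deg 1]

Answer: DEADLOCK-FREE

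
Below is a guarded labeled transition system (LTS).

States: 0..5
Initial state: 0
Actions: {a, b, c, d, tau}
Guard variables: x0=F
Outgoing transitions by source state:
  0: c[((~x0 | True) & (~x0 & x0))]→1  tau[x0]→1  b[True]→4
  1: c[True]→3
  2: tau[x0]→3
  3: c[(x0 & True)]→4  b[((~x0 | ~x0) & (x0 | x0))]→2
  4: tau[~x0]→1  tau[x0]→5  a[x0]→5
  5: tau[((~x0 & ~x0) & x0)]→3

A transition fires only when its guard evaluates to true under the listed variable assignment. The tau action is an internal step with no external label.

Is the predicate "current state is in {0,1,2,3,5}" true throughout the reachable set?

Inv-set: {0,1,2,3,5}
Reachable = {0,1,3,4}
  0: ✓
  1: ✓
  3: ✓
  4: outside
witness against invariant: b → 4

Answer: INVARIANT VIOLATED at state 4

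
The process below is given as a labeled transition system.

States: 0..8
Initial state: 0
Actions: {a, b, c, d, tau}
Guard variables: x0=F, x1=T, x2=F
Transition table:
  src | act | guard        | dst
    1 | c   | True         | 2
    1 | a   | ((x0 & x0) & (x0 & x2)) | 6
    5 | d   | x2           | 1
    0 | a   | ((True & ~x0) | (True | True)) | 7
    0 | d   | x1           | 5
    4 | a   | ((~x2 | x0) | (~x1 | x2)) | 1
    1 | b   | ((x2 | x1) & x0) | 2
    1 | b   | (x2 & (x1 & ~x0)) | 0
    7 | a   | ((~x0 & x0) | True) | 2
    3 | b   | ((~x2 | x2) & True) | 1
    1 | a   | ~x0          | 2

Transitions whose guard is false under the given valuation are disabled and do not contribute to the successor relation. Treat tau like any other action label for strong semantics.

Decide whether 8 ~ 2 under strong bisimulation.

Answer: BISIMILAR

Working:
Bisimulation quotient by refinement:
  round 0: {{0,1,2,3,4,5,6,7,8}}
  round 1: {{0},{1},{2,5,6,8},{3},{4,7}}
  round 2: {{0},{1},{2,5,6,8},{3},{4},{7}}
6 equivalence class(es) (converged in 3)
8∈{2,5,6,8}, 2∈{2,5,6,8}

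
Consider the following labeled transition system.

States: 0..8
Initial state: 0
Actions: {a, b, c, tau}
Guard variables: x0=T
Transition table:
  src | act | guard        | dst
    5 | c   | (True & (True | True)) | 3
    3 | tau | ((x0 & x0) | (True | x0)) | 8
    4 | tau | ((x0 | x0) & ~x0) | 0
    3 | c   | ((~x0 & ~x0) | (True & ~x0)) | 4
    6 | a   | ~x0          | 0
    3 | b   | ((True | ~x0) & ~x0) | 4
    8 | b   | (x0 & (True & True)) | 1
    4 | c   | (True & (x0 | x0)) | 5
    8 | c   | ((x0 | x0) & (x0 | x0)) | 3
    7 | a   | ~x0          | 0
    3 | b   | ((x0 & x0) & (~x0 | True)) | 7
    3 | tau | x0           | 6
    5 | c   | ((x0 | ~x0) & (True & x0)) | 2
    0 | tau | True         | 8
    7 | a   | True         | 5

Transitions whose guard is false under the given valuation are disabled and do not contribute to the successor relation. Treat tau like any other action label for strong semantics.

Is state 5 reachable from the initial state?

10 transition(s) survive guard evaluation.
Layer 0: {0}
Layer 1: {8}  total {0,8}
Layer 2: {1,3}  total {0,1,3,8}
Layer 3: {6,7}  total {0,1,3,6,7,8}
Layer 4: {5}  total {0,1,3,5,6,7,8}
Layer 5: {2}  total {0,1,2,3,5,6,7,8}
Reachable = {0,1,2,3,5,6,7,8}
trace reaching 5: tau·c·b·a

Answer: REACHABLE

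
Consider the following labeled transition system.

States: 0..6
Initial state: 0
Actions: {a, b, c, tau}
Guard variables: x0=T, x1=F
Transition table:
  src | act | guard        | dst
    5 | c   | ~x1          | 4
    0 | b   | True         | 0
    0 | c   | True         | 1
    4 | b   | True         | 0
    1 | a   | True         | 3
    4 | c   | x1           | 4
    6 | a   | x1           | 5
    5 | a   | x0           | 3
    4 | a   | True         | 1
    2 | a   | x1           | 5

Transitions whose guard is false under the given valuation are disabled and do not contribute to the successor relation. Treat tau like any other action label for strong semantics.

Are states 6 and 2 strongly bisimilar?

Answer: BISIMILAR

Trace:
Compute ~ classes (split until stable):
  π0 = {{0,1,2,3,4,5,6}}
  π1 = {{0},{1},{2,3,6},{4},{5}}
Fixed point at round 2; 5 class(es).
class of 6: {2,3,6}; class of 2: {2,3,6}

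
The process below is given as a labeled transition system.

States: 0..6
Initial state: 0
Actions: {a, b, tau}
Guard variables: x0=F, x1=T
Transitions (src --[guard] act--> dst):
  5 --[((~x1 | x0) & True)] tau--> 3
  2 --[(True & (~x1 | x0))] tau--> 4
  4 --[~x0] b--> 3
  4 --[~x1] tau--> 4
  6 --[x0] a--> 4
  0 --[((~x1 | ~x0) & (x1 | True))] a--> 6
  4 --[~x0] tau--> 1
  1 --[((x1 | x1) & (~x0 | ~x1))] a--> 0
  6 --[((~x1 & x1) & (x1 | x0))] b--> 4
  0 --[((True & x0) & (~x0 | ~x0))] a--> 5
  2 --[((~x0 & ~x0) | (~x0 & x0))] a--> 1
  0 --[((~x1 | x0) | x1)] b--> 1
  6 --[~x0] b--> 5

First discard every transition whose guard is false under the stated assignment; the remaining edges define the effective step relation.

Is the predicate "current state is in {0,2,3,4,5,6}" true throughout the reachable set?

Answer: INVARIANT VIOLATED at state 1

Working:
Safe = {0,2,3,4,5,6}
Reach set: {0,1,5,6}
  0: ok
  1: ✗ unsafe
  5: ok
  6: ok
witness against invariant: b → 1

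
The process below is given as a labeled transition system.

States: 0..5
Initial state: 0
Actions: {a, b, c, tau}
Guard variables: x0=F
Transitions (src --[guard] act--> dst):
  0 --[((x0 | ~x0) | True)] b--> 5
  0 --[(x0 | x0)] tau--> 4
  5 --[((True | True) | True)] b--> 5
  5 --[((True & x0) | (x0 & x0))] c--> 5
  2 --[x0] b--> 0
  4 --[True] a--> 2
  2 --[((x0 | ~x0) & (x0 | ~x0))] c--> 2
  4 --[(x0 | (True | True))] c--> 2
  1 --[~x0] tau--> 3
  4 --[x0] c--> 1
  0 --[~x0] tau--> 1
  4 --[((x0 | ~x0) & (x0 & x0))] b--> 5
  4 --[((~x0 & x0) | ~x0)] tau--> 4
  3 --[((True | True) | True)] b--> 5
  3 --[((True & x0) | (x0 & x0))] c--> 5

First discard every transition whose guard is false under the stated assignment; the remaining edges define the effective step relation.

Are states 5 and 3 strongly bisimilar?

Refine partition for ~:
  round 0: {{0,1,2,3,4,5}}
  round 1: {{0},{1},{2},{3,5},{4}}
5 equivalence class(es) (converged in 2)
class of 5: {3,5}; class of 3: {3,5}

Answer: BISIMILAR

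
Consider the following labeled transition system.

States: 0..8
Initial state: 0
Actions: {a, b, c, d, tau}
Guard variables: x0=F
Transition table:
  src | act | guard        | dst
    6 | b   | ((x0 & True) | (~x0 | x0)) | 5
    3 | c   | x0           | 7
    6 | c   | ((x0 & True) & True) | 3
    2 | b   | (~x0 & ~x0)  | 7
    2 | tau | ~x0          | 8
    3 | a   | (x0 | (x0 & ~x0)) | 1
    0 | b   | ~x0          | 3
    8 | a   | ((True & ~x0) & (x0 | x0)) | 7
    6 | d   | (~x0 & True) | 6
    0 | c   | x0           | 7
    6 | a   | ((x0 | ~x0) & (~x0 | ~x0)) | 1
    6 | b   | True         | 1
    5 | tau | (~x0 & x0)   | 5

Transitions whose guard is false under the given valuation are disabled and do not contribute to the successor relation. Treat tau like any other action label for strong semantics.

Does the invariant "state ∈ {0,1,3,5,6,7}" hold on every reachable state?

Answer: INVARIANT HOLDS

Analysis:
Allowed set {0,1,3,5,6,7}
Reachable = {0,3}
  0: ✓
  3: ✓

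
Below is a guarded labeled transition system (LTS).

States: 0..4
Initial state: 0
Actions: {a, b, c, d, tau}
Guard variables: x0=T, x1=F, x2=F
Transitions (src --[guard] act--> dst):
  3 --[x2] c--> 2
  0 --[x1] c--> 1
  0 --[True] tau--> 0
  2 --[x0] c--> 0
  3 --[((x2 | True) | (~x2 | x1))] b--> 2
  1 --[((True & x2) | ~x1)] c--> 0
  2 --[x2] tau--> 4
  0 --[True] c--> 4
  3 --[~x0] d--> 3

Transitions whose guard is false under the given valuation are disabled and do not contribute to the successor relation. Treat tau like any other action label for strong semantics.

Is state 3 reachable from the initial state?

5 transition(s) survive guard evaluation.
L0 = {0}
L1 = {4}  total {0,4}
R = {0,4}

Answer: UNREACHABLE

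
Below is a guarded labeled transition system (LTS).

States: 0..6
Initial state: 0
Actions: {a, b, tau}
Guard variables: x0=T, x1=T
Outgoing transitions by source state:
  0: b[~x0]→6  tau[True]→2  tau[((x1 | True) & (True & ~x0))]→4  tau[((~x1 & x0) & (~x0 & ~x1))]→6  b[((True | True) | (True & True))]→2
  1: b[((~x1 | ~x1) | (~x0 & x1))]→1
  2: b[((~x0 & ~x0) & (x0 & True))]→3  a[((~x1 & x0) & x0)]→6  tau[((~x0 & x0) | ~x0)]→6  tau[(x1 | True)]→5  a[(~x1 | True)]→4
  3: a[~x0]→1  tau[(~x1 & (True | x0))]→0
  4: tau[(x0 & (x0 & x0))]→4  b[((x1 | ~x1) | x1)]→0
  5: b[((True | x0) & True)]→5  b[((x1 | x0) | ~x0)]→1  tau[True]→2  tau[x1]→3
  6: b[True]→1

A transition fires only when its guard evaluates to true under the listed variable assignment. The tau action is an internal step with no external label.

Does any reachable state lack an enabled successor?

Answer: DEADLOCK at state 1

Trace:
Reachable = {0,1,2,3,4,5}
  0: b→2  tau→2  [deg 2]
  1: ∅  [STUCK]
  2: a→4  tau→5  [deg 2]
  3: ∅  [STUCK]
  4: b→0  tau→4  [deg 2]
  5: b→1  b→5  tau→2  tau→3  [deg 4]
trace reaching 1: tau·tau·b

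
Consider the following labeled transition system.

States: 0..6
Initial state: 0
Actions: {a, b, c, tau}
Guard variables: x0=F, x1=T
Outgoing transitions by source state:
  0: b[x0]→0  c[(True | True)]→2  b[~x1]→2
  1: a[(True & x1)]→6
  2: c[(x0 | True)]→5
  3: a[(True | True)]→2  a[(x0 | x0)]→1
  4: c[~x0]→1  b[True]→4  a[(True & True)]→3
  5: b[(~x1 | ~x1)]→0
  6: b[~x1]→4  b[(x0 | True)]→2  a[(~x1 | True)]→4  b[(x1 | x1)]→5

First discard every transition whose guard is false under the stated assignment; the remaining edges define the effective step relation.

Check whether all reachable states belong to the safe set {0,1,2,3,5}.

Answer: INVARIANT HOLDS

Trace:
Inv-set: {0,1,2,3,5}
Reach set: {0,2,5}
  0: ✓
  2: ✓
  5: ✓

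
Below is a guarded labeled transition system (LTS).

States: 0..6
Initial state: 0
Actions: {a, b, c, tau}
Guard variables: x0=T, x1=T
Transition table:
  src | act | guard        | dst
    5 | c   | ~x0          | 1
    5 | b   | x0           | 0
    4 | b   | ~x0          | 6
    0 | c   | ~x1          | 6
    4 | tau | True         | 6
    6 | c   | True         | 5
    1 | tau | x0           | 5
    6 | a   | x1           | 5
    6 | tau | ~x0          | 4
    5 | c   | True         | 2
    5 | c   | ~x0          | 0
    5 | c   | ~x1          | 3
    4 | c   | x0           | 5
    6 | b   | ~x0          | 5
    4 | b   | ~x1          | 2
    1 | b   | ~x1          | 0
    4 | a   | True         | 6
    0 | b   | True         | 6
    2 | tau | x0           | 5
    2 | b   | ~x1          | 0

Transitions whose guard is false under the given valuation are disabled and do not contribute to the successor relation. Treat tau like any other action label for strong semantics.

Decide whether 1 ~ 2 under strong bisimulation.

Refine partition for ~:
  π0 = {{0,1,2,3,4,5,6}}
  π1 = {{0},{1,2},{3},{4},{5},{6}}
stable after 2 split(s): 6 block(s)
1∈{1,2}, 2∈{1,2}

Answer: BISIMILAR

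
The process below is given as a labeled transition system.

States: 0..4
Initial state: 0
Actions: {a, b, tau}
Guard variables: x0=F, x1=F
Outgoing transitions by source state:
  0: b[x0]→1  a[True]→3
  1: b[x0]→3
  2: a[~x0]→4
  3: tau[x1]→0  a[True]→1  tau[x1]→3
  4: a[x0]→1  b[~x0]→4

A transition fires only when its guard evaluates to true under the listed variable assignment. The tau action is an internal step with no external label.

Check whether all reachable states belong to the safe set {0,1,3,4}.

Answer: INVARIANT HOLDS

Analysis:
Inv-set: {0,1,3,4}
R = {0,1,3}
  0: ✓
  1: ✓
  3: ✓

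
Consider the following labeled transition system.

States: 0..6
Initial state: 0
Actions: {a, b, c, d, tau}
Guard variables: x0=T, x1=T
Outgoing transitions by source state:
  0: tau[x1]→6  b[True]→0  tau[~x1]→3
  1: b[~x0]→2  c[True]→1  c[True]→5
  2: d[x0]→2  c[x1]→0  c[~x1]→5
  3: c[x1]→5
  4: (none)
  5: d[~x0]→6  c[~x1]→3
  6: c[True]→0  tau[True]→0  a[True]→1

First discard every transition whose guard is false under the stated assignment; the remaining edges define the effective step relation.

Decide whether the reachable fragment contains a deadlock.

Reach set: {0,1,5,6}
  0: b→0  tau→6  [deg 2]
  1: c→1  c→5  [deg 2]
  5: ∅  [STUCK]
  6: a→1  c→0  tau→0  [deg 3]
trace reaching 5: tau·a·c

Answer: DEADLOCK at state 5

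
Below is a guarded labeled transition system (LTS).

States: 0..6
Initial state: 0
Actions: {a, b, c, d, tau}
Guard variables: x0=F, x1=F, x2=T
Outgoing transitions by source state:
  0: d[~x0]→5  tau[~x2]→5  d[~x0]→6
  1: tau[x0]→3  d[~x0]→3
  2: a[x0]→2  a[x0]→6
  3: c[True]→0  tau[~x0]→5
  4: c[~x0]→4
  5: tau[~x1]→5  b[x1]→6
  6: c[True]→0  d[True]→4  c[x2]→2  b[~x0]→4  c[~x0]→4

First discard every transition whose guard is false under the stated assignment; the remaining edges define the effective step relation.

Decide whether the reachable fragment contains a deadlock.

R = {0,2,4,5,6}
  0: d→5  d→6  [deg 2]
  2: ∅  [no exit]
  4: c→4  [deg 1]
  5: tau→5  [deg 1]
  6: b→4  c→0  c→2  c→4  d→4  [deg 5]
trace reaching 2: d·c

Answer: DEADLOCK at state 2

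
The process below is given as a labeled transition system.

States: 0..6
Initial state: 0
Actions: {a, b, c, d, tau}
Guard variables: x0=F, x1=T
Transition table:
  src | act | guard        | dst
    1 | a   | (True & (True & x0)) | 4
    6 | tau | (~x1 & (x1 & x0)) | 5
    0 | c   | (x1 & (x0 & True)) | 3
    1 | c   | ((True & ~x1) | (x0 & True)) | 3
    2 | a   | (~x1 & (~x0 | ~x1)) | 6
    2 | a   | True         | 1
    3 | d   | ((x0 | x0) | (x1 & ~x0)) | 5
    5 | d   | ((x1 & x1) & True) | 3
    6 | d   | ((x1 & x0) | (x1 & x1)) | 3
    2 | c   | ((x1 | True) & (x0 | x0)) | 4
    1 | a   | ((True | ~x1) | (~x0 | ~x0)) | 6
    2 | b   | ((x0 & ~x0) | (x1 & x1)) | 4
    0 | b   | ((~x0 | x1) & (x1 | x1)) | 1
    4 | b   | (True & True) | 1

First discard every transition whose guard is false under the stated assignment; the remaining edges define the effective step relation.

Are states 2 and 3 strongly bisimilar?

Bisimulation quotient by refinement:
  π0 = {{0,1,2,3,4,5,6}}
  π1 = {{0,4},{1},{2},{3,5,6}}
stable after 2 split(s): 4 block(s)
2∈{2}, 3∈{3,5,6}

Answer: NOT BISIMILAR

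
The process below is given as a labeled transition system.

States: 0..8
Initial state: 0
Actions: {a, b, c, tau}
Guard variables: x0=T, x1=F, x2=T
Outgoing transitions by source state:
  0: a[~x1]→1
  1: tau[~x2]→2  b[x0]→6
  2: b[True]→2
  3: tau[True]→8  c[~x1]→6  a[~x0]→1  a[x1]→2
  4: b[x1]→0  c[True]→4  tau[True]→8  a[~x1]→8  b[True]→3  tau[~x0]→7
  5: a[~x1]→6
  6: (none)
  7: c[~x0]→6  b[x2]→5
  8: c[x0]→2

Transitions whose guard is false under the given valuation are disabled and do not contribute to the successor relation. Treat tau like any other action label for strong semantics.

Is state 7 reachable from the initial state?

Answer: UNREACHABLE

Analysis:
Guard filter leaves 12 enabled edge(s).
depth 0: {0}
depth 1: {1}  now seen {0,1}
depth 2: {6}  now seen {0,1,6}
R = {0,1,6}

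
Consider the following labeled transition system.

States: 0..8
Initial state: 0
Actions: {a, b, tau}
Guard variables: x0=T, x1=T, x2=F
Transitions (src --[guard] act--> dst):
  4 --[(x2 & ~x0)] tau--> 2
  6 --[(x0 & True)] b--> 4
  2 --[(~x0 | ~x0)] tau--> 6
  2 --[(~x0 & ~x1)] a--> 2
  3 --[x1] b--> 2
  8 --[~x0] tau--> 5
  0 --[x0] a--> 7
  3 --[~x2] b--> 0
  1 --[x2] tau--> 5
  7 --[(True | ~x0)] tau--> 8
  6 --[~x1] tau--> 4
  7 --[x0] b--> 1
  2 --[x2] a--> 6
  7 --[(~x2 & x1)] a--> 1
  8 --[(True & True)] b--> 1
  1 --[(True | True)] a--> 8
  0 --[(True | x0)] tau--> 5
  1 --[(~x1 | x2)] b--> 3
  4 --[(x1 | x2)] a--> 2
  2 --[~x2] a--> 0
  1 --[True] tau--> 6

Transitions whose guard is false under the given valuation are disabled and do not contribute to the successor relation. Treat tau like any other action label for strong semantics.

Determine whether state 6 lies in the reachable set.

13 transition(s) survive guard evaluation.
Layer 0: {0}
Layer 1: {5,7}  now seen {0,5,7}
Layer 2: {1,8}  now seen {0,1,5,7,8}
Layer 3: {6}  now seen {0,1,5,6,7,8}
Layer 4: {4}  now seen {0,1,4,5,6,7,8}
Layer 5: {2}  now seen {0,1,2,4,5,6,7,8}
Reachable = {0,1,2,4,5,6,7,8}
trace reaching 6: a·b·tau

Answer: REACHABLE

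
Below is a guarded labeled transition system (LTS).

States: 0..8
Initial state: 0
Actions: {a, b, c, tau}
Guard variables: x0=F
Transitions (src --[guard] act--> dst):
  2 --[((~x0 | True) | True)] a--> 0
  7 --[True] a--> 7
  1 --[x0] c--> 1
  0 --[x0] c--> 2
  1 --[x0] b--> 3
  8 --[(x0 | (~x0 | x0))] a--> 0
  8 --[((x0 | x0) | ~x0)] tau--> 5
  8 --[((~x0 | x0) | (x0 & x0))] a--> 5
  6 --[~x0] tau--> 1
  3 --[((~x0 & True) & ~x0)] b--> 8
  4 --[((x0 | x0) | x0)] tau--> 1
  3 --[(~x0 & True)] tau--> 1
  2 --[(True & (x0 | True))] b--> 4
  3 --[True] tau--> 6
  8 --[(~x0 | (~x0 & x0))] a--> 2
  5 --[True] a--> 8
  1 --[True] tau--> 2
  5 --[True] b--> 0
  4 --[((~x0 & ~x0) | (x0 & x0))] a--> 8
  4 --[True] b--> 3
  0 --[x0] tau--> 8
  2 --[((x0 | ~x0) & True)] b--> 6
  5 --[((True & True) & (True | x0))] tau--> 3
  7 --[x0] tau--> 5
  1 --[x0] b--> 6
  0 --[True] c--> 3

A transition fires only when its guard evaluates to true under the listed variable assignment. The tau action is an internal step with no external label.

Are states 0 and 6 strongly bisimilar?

Refine partition for ~:
  π0 = {{0,1,2,3,4,5,6,7,8}}
  π1 = {{0},{1,6},{2,4},{3},{5},{7},{8}}
  π2 = {{0},{1},{2},{3},{4},{5},{6},{7},{8}}
stable after 3 split(s): 9 block(s)
class of 0: {0}; class of 6: {6}

Answer: NOT BISIMILAR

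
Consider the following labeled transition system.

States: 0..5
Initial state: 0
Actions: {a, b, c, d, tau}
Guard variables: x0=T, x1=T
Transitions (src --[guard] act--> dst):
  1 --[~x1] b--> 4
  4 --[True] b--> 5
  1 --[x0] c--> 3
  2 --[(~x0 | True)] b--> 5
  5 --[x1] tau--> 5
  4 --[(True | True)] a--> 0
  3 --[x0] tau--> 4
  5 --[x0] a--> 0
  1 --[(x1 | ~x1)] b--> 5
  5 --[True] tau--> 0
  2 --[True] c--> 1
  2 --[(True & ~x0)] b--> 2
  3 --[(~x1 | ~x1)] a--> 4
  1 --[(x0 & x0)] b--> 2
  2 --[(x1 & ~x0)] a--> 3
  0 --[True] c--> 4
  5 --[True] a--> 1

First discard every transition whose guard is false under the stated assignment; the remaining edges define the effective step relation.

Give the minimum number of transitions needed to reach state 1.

Answer: 3

Working:
BFS to 1:
  L0 = {0}
  L1 = {4}
  L2 = {5}
  L3 = {1}
first hit 1 at d=3 via c·b·a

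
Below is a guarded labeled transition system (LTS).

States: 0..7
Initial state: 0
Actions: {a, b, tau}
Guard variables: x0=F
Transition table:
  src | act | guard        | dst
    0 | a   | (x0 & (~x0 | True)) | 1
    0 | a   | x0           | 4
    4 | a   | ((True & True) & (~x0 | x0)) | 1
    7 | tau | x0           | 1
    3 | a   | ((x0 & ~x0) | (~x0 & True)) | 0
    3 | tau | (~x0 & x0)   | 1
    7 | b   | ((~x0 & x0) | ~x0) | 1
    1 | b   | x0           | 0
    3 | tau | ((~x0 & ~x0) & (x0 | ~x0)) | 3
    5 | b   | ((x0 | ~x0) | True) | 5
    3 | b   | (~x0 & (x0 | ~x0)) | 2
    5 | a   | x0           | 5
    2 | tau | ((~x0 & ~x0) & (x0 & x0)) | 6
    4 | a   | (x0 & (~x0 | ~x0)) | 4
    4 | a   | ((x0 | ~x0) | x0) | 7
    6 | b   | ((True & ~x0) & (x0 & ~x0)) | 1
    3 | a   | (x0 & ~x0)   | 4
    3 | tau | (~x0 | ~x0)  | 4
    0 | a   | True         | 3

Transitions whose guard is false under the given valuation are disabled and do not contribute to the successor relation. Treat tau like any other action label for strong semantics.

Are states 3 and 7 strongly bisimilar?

Answer: NOT BISIMILAR

Trace:
Compute ~ classes (split until stable):
  round 0: {{0,1,2,3,4,5,6,7}}
  round 1: {{0,4},{1,2,6},{3},{5,7}}
  round 2: {{0},{1,2,6},{3},{4},{5},{7}}
6 equivalence class(es) (converged in 3)
[3]={3}  [7]={7}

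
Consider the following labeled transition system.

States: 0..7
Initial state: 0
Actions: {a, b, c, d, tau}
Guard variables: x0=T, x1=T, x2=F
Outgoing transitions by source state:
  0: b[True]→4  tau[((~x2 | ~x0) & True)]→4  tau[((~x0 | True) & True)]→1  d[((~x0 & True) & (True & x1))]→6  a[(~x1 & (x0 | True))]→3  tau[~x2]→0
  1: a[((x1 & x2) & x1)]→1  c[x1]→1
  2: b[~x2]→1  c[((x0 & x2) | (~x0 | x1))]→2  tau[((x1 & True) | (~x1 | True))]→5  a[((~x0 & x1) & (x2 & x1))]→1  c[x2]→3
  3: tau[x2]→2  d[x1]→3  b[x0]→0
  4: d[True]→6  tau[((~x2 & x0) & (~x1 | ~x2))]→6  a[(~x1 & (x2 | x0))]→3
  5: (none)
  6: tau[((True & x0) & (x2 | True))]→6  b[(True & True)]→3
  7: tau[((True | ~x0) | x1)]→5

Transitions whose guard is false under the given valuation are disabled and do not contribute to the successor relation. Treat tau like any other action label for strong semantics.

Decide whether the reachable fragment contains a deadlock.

R = {0,1,3,4,6}
  0: b→4  tau→0  tau→1  tau→4  [deg 4]
  1: c→1  [deg 1]
  3: b→0  d→3  [deg 2]
  4: d→6  tau→6  [deg 2]
  6: b→3  tau→6  [deg 2]

Answer: DEADLOCK-FREE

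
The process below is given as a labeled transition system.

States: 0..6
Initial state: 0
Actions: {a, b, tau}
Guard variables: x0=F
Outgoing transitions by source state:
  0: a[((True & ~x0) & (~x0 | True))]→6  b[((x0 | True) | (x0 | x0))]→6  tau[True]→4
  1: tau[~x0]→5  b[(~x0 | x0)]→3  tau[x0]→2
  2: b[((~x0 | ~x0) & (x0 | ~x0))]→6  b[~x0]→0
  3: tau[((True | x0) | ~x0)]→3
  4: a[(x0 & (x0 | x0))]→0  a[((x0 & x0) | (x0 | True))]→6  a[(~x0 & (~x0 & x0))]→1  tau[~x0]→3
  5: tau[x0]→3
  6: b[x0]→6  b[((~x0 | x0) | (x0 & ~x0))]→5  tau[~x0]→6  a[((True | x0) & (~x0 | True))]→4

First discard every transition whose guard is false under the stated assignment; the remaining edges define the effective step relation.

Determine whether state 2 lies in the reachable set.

Answer: UNREACHABLE

Analysis:
Guard filter leaves 13 enabled edge(s).
Layer 0: {0}
Layer 1: {4,6}  cumulative {0,4,6}
Layer 2: {3,5}  cumulative {0,3,4,5,6}
Reachable = {0,3,4,5,6}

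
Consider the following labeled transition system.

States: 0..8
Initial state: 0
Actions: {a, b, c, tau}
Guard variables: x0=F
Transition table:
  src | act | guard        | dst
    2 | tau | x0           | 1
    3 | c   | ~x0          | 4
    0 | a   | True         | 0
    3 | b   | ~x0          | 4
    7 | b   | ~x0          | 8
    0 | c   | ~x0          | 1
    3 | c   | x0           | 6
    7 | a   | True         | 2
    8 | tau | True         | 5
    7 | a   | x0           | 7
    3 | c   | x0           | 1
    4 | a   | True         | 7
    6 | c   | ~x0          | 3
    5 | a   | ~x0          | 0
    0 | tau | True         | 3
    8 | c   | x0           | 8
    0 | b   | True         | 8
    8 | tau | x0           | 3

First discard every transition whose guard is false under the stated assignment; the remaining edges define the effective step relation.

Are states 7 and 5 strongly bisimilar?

Answer: NOT BISIMILAR

Trace:
Bisimulation quotient by refinement:
  π0 = {{0,1,2,3,4,5,6,7,8}}
  π1 = {{0},{1,2},{3},{4,5},{6},{7},{8}}
  π2 = {{0},{1,2},{3},{4},{5},{6},{7},{8}}
stable after 3 split(s): 8 block(s)
7∈{7}, 5∈{5}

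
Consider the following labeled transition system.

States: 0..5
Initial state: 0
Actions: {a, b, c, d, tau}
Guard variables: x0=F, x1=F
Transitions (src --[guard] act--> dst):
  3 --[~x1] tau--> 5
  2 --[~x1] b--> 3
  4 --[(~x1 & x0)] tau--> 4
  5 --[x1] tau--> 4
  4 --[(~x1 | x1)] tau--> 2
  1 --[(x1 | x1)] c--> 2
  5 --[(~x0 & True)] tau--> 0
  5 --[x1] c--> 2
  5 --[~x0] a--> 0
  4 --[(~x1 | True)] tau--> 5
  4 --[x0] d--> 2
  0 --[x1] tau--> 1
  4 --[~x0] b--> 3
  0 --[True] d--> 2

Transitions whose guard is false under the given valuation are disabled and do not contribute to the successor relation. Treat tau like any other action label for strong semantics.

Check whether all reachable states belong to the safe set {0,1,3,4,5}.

Answer: INVARIANT VIOLATED at state 2

Analysis:
Inv-set: {0,1,3,4,5}
Reach set: {0,2,3,5}
  0: ok
  2: outside
  3: ok
  5: ok
witness against invariant: d → 2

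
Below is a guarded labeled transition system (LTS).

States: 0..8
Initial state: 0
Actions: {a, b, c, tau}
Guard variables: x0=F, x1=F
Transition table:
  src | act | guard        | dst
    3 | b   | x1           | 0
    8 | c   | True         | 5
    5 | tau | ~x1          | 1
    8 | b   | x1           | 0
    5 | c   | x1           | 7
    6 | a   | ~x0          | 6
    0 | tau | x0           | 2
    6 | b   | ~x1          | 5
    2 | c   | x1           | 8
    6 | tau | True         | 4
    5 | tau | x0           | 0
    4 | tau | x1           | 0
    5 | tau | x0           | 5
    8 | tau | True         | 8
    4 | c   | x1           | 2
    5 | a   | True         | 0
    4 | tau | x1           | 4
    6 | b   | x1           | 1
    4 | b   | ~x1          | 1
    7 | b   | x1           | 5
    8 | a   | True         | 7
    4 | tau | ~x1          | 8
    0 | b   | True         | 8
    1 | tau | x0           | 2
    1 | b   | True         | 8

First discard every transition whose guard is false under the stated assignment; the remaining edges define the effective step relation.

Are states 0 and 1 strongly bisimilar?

Answer: BISIMILAR

Working:
Bisimulation quotient by refinement:
  P[0] = {{0,1,2,3,4,5,6,7,8}}
  P[1] = {{0,1},{2,3,7},{4},{5},{6},{8}}
stable after 2 split(s): 6 block(s)
class of 0: {0,1}; class of 1: {0,1}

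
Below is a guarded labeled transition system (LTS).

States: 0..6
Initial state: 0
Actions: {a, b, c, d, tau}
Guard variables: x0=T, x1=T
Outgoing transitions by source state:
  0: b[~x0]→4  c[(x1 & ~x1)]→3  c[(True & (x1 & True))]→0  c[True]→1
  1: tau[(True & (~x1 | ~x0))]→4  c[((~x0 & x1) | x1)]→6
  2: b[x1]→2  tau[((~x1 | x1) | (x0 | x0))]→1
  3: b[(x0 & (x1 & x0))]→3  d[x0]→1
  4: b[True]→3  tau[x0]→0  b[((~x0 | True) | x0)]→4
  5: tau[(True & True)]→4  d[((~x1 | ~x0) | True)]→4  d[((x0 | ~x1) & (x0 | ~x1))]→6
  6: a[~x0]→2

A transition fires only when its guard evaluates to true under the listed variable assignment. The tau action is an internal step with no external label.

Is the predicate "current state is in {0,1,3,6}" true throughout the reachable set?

Answer: INVARIANT HOLDS

Trace:
Safe = {0,1,3,6}
Reachable = {0,1,6}
  0: safe
  1: safe
  6: safe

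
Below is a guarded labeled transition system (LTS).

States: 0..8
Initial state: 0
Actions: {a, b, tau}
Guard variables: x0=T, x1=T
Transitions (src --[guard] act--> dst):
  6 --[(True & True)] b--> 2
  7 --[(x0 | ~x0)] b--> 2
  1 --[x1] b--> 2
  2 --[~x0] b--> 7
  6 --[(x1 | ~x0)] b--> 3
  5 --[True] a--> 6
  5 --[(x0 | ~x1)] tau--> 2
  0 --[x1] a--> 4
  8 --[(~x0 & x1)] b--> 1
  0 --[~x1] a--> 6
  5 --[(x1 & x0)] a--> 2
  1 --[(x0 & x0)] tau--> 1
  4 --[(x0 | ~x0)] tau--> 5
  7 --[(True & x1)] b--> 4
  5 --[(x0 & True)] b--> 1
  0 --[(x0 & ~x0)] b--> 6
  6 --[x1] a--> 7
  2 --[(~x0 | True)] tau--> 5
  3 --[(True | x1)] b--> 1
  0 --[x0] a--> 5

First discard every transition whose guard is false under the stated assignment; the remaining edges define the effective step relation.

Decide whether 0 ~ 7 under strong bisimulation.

Answer: NOT BISIMILAR

Working:
Refine partition for ~:
  P[0] = {{0,1,2,3,4,5,6,7,8}}
  P[1] = {{0},{1},{2,4},{3,7},{5},{6},{8}}
  P[2] = {{0},{1},{2,4},{3},{5},{6},{7},{8}}
Fixed point at round 3; 8 class(es).
class of 0: {0}; class of 7: {7}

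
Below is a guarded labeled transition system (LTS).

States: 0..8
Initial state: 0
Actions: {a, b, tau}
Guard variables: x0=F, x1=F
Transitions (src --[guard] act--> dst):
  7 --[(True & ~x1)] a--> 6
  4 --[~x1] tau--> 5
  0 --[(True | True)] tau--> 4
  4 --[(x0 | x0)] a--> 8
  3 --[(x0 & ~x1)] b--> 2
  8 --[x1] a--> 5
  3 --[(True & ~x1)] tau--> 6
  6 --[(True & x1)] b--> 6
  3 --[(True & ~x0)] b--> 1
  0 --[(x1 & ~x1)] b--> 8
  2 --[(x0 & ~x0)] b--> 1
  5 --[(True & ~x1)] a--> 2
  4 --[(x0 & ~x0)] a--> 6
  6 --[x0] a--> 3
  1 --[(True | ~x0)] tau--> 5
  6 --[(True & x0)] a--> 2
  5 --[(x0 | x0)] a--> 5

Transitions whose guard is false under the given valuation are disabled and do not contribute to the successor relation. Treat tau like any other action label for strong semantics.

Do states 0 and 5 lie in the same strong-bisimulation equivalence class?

Answer: NOT BISIMILAR

Analysis:
Bisimulation quotient by refinement:
  π0 = {{0,1,2,3,4,5,6,7,8}}
  π1 = {{0,1,4},{2,6,8},{3},{5,7}}
  π2 = {{0},{1,4},{2,6,8},{3},{5,7}}
Fixed point at round 3; 5 class(es).
0∈{0}, 5∈{5,7}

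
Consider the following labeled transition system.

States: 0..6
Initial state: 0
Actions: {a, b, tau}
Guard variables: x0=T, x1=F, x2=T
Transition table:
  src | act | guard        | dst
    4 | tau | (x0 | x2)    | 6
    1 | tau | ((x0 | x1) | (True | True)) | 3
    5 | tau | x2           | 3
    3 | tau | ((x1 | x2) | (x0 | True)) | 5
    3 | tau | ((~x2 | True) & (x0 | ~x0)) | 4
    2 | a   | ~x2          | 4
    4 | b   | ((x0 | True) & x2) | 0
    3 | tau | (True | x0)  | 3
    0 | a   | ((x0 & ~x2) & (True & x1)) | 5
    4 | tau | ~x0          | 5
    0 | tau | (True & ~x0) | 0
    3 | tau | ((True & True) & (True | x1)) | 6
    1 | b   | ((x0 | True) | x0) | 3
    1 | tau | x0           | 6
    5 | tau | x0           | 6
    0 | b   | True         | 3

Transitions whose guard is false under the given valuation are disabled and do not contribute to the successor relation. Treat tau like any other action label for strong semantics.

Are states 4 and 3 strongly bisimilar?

Answer: NOT BISIMILAR

Trace:
Compute ~ classes (split until stable):
  round 0: {{0,1,2,3,4,5,6}}
  round 1: {{0},{1,4},{2,6},{3,5}}
  round 2: {{0},{1},{2,6},{3},{4},{5}}
stable after 3 split(s): 6 block(s)
class of 4: {4}; class of 3: {3}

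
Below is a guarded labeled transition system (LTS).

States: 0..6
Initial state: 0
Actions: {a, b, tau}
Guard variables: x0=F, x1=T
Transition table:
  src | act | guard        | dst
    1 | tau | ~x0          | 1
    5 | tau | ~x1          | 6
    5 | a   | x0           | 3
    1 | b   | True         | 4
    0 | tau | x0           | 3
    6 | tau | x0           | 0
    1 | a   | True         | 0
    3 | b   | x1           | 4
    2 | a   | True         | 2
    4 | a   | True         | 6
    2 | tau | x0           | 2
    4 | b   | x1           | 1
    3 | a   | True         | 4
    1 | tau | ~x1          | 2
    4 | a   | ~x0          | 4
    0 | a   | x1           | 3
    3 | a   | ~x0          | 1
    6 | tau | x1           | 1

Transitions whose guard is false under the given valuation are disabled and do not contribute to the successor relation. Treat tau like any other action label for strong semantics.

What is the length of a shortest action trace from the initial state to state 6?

Answer: 3

Trace:
BFS to 6:
  Layer 0: {0}
  Layer 1: {3}
  Layer 2: {1,4}
  Layer 3: {6}
first hit 6 at d=3 via a·a·a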